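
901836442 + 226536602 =1128373044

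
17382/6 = 2897=2897.00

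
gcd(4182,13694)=82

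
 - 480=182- 662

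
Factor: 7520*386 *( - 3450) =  - 2^7*3^1*5^3*23^1*47^1*193^1 = -10014384000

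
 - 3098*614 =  - 1902172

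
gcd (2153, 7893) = 1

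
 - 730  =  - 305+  - 425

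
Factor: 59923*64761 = 3880673403  =  3^1*31^1*1933^1*21587^1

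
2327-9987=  - 7660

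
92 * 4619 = 424948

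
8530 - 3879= 4651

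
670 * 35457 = 23756190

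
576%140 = 16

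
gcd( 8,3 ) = 1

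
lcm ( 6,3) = 6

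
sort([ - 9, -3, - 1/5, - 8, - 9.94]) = [ - 9.94 , - 9, -8,-3,  -  1/5] 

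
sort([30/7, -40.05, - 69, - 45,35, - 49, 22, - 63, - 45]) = [ - 69, - 63, - 49, - 45, - 45,-40.05,30/7,22,35 ]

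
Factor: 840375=3^4 * 5^3*83^1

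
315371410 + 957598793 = 1272970203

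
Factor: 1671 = 3^1* 557^1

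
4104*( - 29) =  - 119016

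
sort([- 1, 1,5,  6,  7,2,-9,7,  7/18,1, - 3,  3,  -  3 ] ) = [ - 9, - 3,-3,  -  1, 7/18, 1, 1,2, 3,5, 6,7,7] 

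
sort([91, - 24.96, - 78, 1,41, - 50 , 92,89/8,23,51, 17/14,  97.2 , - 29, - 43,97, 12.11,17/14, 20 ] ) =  [ - 78,-50,- 43, - 29, - 24.96,1, 17/14, 17/14, 89/8,12.11, 20,  23, 41, 51, 91,92, 97 , 97.2 ] 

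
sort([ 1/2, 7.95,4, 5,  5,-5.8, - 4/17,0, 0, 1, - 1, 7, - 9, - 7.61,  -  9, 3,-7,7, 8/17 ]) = [ - 9, - 9, - 7.61, - 7,-5.8, - 1, - 4/17, 0,0, 8/17,  1/2 , 1, 3, 4, 5, 5,  7, 7, 7.95]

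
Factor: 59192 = 2^3*7^2*151^1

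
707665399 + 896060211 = 1603725610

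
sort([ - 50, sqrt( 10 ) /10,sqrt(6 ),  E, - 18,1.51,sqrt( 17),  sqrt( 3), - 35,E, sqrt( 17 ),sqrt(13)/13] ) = [-50, - 35, - 18, sqrt( 13 ) /13,sqrt(10)/10, 1.51 , sqrt( 3), sqrt( 6), E, E, sqrt(17), sqrt( 17)]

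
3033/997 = 3033/997 = 3.04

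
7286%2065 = 1091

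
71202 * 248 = 17658096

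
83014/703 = 83014/703= 118.09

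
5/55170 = 1/11034 = 0.00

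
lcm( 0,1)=0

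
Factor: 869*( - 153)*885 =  - 117666945 = -  3^3*5^1*11^1*17^1*59^1*79^1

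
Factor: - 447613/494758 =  - 2^( - 1)*11^( - 1)*43^( - 1) * 181^1*523^ ( - 1)*2473^1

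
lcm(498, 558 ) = 46314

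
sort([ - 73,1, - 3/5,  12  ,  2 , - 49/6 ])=[-73 , - 49/6, - 3/5, 1, 2, 12 ] 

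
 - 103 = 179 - 282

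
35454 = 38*933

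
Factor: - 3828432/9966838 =  -  1914216/4983419 = - 2^3*3^1*7^( - 1 )*37^( - 1) * 47^1*71^( - 1 )*271^(-1)*1697^1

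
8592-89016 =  - 80424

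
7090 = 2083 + 5007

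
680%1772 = 680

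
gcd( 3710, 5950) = 70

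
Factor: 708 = 2^2*3^1*59^1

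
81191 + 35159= 116350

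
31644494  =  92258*343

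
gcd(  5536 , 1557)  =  173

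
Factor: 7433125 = 5^4 * 7^1*1699^1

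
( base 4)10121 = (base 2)100011001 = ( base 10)281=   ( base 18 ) fb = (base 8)431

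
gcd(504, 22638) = 42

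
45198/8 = 5649 + 3/4 = 5649.75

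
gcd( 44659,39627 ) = 629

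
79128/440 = 9891/55  =  179.84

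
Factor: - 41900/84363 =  -2^2*3^( - 1 )*5^2*61^( - 1)*419^1*461^(-1 )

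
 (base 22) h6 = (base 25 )F5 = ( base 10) 380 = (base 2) 101111100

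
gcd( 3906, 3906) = 3906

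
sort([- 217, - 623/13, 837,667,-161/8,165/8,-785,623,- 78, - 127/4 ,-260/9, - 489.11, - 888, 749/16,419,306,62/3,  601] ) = [ - 888, - 785, -489.11, - 217 ,  -  78,-623/13, - 127/4,- 260/9, - 161/8,165/8,62/3,749/16,306,419,601, 623,667 , 837]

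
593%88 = 65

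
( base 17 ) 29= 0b101011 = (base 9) 47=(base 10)43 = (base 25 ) 1I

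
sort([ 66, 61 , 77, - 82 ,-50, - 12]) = [  -  82,  -  50,-12, 61,66, 77]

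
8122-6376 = 1746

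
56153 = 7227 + 48926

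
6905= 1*6905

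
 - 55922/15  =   - 3729 + 13/15=- 3728.13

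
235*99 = 23265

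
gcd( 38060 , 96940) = 20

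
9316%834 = 142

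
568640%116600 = 102240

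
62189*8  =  497512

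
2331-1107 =1224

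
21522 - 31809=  - 10287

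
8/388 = 2/97 = 0.02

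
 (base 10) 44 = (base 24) 1K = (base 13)35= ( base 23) 1L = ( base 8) 54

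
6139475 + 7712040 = 13851515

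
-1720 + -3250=-4970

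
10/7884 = 5/3942 = 0.00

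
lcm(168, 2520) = 2520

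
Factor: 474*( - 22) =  - 10428 = -  2^2*3^1 * 11^1*79^1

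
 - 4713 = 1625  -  6338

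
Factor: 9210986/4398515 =2^1*5^ ( - 1 ) * 11^( - 1 )* 79973^( - 1) * 4605493^1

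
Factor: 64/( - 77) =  - 2^6*7^( - 1)*11^( - 1) 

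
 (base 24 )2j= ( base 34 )1x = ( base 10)67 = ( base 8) 103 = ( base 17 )3g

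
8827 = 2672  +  6155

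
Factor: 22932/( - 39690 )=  - 26/45 = - 2^1*3^( - 2)*5^ ( - 1 )*13^1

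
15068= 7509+7559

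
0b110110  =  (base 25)24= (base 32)1m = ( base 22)2A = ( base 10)54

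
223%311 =223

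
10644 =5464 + 5180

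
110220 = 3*36740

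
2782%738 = 568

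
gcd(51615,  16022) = 1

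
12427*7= 86989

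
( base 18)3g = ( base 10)70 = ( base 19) 3D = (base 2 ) 1000110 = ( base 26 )2i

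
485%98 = 93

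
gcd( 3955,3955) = 3955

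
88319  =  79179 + 9140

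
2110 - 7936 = -5826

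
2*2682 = 5364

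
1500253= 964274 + 535979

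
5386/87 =61 + 79/87 = 61.91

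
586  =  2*293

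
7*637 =4459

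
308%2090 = 308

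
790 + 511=1301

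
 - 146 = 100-246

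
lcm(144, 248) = 4464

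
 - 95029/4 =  - 23758+3/4= - 23757.25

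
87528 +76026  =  163554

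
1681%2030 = 1681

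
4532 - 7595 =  - 3063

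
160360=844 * 190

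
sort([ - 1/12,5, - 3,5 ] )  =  [ - 3,-1/12,5,5]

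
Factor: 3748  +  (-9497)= - 5749=   - 5749^1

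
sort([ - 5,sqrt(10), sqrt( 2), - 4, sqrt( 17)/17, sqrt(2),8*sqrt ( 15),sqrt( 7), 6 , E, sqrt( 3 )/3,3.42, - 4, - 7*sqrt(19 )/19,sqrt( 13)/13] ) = [ - 5 , - 4, - 4,  -  7* sqrt( 19)/19,sqrt(17)/17,sqrt( 13 ) /13, sqrt( 3) /3, sqrt( 2), sqrt( 2 ),sqrt( 7), E, sqrt ( 10),3.42,6, 8 * sqrt( 15)]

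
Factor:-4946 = - 2^1 * 2473^1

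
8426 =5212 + 3214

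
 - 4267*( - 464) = 1979888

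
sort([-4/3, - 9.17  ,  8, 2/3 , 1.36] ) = [ - 9.17, - 4/3, 2/3, 1.36,8] 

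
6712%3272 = 168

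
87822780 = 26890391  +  60932389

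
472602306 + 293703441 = 766305747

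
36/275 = 36/275  =  0.13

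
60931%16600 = 11131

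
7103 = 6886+217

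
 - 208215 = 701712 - 909927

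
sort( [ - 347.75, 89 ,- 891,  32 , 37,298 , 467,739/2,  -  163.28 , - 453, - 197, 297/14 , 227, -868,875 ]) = [ - 891, - 868,-453,-347.75, - 197 , - 163.28, 297/14,  32, 37, 89 , 227, 298 , 739/2, 467, 875 ]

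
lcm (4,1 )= 4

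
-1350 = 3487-4837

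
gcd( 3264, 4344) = 24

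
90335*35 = 3161725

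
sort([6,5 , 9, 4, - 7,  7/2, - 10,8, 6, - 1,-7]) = [ - 10, -7, - 7, - 1,7/2, 4, 5,6, 6 , 8 , 9 ]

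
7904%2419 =647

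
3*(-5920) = -17760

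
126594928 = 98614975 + 27979953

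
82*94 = 7708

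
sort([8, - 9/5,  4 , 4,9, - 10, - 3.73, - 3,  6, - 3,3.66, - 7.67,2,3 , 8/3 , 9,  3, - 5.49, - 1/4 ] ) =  [ - 10,-7.67, - 5.49,-3.73, - 3, - 3, - 9/5, - 1/4,2, 8/3, 3, 3,3.66,4, 4, 6, 8,9 , 9]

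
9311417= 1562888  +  7748529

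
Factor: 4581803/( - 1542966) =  - 2^(-1)*3^( - 1 )*257161^( - 1)*4581803^1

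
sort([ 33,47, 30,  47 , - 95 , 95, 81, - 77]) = [ - 95 , - 77 , 30, 33  ,  47,47, 81, 95]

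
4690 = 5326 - 636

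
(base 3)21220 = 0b11010101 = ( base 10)213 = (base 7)423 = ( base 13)135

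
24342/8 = 3042 + 3/4= 3042.75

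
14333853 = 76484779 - 62150926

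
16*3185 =50960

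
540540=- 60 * (- 9009 )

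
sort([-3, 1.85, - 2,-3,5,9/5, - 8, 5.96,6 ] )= [-8, - 3, - 3,-2 , 9/5, 1.85, 5, 5.96,6 ]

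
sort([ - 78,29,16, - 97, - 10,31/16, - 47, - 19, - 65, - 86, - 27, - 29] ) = [ - 97, - 86,  -  78, - 65,-47,-29, - 27,-19, - 10,31/16,16, 29] 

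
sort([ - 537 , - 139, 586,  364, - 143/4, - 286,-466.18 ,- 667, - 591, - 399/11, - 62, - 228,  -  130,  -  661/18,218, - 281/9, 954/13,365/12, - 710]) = [ - 710,-667, - 591, - 537,-466.18, - 286, -228, - 139,  -  130,  -  62, - 661/18, - 399/11, - 143/4,  -  281/9,365/12,954/13,218, 364,586]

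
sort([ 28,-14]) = [ - 14, 28] 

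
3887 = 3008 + 879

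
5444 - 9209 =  - 3765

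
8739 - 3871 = 4868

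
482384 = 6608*73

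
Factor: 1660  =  2^2 * 5^1*83^1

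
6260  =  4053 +2207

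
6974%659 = 384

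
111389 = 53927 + 57462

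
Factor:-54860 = - 2^2 * 5^1*13^1*211^1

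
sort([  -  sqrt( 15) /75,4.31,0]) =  [  -  sqrt(15 )/75, 0,4.31] 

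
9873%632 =393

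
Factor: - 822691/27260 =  - 2^ (-2 )*5^( - 1)*29^( - 1)*47^(-1)*822691^1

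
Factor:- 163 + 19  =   - 2^4*3^2= -144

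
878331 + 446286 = 1324617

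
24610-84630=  - 60020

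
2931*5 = 14655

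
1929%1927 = 2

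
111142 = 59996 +51146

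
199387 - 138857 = 60530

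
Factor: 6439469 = 6439469^1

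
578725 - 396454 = 182271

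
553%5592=553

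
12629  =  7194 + 5435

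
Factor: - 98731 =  - 98731^1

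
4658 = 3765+893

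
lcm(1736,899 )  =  50344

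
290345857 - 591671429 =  - 301325572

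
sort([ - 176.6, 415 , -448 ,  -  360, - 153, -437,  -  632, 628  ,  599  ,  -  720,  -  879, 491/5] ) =[ - 879,-720, - 632, -448,-437, - 360,  -  176.6,- 153, 491/5, 415 , 599,  628]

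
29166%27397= 1769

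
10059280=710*14168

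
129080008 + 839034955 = 968114963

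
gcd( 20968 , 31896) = 8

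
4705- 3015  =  1690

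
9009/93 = 3003/31 =96.87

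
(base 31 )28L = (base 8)4217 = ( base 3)10000011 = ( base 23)436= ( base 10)2191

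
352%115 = 7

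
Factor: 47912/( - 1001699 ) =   -  2^3*19^(  -  1 )*53^1*113^1*52721^ ( - 1) 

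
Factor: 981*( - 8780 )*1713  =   - 2^2* 3^3*5^1 *109^1*439^1 * 571^1 = - 14754377340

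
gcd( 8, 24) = 8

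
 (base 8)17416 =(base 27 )aoc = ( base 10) 7950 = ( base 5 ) 223300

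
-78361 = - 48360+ - 30001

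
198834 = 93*2138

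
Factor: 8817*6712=2^3*3^1*839^1*2939^1= 59179704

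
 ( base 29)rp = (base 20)208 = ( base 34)NQ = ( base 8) 1450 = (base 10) 808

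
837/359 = 2 + 119/359 = 2.33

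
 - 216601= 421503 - 638104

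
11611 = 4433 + 7178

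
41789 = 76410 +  - 34621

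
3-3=0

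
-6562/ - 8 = 3281/4 = 820.25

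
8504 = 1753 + 6751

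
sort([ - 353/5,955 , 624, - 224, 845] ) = [ - 224, - 353/5,624 , 845,955] 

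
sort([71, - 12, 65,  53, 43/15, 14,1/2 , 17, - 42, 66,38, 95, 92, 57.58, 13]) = [  -  42,-12, 1/2,43/15,13, 14, 17, 38 , 53,  57.58, 65 , 66 , 71, 92,95]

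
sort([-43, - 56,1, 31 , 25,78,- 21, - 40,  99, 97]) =[-56,-43 , - 40, - 21, 1 , 25,  31, 78,97, 99 ] 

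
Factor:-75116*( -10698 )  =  2^3*3^1 * 89^1*211^1*1783^1= 803590968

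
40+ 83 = 123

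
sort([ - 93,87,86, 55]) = [- 93, 55, 86 , 87]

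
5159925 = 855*6035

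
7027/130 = 7027/130  =  54.05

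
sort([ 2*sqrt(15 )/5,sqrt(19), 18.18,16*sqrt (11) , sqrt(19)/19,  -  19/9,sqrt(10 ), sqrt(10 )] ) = [ - 19/9,sqrt( 19 )/19, 2 * sqrt(15 ) /5, sqrt(10 ),sqrt( 10),sqrt(19 ), 18.18,16*sqrt(11 )] 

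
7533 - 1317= 6216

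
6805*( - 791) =  -  5382755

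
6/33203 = 6/33203 = 0.00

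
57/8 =57/8= 7.12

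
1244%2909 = 1244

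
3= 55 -52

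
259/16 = 259/16 = 16.19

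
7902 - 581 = 7321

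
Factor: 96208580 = 2^2*5^1 * 13^1*370033^1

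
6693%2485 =1723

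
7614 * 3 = 22842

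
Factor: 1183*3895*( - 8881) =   -  40921738585= - 5^1 * 7^1*13^2*19^1 * 41^1*83^1*107^1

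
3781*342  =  1293102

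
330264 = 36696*9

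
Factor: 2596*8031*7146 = 2^3*3^3*11^1*59^1*397^1*2677^1 = 148983209496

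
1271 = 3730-2459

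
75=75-0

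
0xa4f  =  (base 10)2639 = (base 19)75h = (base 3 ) 10121202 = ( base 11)1A8A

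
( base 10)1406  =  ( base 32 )1BU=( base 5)21111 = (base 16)57e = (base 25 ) 266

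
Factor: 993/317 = 3^1*317^(-1 )*331^1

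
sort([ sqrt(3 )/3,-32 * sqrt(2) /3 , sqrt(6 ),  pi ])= [ - 32 * sqrt(2) /3,sqrt(3 ) /3, sqrt( 6),pi ]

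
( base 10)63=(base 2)111111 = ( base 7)120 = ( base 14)47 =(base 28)27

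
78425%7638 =2045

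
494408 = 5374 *92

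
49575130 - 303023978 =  - 253448848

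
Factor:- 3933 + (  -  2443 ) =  - 2^3*797^1 = - 6376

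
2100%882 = 336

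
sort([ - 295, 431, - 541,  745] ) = [ - 541, - 295, 431,745]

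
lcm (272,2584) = 5168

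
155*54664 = 8472920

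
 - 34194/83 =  - 34194/83=- 411.98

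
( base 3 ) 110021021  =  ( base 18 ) 19AG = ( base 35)7aj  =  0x22f0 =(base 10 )8944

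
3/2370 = 1/790 = 0.00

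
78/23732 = 39/11866 = 0.00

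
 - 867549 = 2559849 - 3427398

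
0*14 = 0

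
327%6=3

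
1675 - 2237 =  - 562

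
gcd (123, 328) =41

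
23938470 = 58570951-34632481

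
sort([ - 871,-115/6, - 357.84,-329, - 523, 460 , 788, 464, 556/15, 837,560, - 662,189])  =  [ - 871,- 662, - 523, - 357.84, - 329,  -  115/6, 556/15,  189,  460, 464,560,788, 837] 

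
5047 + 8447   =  13494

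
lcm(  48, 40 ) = 240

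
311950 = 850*367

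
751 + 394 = 1145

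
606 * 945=572670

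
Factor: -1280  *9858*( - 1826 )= 2^10 *3^1*5^1*11^1 * 31^1 * 53^1*83^1 = 23040906240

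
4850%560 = 370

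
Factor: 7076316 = 2^2 * 3^1*13^1*45361^1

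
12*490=5880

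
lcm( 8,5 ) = 40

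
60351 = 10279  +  50072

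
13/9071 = 13/9071 =0.00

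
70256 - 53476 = 16780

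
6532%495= 97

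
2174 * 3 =6522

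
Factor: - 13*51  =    -  3^1*13^1 * 17^1 = - 663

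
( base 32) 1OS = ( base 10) 1820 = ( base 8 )3434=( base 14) 940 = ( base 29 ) 24M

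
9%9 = 0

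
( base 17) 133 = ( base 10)343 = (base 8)527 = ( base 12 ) 247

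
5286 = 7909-2623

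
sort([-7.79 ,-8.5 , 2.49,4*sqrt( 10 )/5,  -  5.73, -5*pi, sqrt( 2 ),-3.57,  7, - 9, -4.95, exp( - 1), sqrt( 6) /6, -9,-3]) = [  -  5*pi,-9, - 9, - 8.5,-7.79, - 5.73, - 4.95,-3.57, - 3, exp(-1 ),sqrt ( 6) /6,sqrt( 2), 2.49, 4*sqrt(10)/5, 7]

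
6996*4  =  27984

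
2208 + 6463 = 8671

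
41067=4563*9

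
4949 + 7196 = 12145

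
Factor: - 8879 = - 13^1*683^1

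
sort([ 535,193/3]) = [193/3,535 ] 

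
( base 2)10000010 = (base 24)5A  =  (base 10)130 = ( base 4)2002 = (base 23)5f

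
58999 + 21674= 80673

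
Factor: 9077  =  29^1*313^1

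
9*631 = 5679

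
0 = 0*997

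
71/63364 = 71/63364 = 0.00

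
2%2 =0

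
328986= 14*23499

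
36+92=128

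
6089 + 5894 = 11983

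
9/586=9/586= 0.02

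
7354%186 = 100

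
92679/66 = 1404 + 5/22 = 1404.23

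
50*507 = 25350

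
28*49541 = 1387148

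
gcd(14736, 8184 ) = 24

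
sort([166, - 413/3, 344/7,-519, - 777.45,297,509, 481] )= [-777.45, - 519, - 413/3,344/7,166,297, 481 , 509 ] 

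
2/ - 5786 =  - 1/2893 = - 0.00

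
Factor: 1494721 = 449^1 * 3329^1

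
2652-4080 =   -  1428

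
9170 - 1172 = 7998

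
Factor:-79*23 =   -  1817 = - 23^1*79^1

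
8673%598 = 301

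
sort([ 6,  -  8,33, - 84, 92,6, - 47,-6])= [-84,-47, - 8,-6,  6, 6, 33, 92]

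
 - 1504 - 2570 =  - 4074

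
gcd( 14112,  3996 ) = 36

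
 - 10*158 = - 1580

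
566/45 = 12 + 26/45 = 12.58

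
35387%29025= 6362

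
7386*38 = 280668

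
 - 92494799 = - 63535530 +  - 28959269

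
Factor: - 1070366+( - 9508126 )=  - 2^2 * 3^3 * 41^1* 2389^1=- 10578492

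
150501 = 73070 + 77431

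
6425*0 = 0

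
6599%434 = 89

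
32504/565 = 32504/565 = 57.53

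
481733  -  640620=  - 158887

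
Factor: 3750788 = 2^2*47^1*71^1 * 281^1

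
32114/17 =1889 + 1/17 = 1889.06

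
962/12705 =962/12705=0.08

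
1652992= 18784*88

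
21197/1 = 21197= 21197.00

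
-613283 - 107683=-720966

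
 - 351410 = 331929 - 683339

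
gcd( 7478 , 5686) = 2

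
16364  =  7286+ 9078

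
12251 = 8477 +3774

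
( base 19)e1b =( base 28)6dg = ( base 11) 3902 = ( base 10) 5084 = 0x13DC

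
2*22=44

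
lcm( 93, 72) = 2232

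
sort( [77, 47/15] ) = [47/15 , 77] 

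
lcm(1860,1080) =33480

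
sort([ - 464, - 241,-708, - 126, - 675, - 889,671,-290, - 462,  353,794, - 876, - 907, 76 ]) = [ - 907, - 889, - 876,  -  708, - 675 , - 464, - 462, - 290, - 241, - 126, 76, 353, 671,794 ] 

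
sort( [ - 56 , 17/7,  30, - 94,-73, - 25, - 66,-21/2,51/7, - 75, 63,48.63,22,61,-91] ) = [  -  94, - 91, - 75, - 73, - 66,  -  56, - 25, - 21/2, 17/7,51/7,22,30, 48.63,  61, 63]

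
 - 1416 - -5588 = 4172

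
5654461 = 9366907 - 3712446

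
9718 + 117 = 9835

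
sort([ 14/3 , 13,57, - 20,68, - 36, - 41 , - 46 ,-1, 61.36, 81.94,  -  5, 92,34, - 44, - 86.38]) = [ - 86.38, - 46, - 44, - 41, - 36, -20, - 5, - 1,14/3 , 13, 34,57,61.36,68,81.94,92]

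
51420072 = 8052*6386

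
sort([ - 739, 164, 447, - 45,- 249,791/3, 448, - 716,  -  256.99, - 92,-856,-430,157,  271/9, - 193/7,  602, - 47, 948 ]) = [ -856, - 739 , - 716, - 430,-256.99, - 249, - 92,- 47, - 45, - 193/7, 271/9, 157, 164, 791/3, 447, 448,602, 948] 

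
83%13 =5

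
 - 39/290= - 39/290 = - 0.13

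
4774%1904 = 966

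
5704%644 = 552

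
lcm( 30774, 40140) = 923220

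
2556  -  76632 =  - 74076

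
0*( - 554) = 0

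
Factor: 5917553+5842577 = 11760130=2^1*5^1*23^1*51131^1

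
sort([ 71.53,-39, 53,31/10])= [- 39, 31/10,53 , 71.53 ]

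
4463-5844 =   -  1381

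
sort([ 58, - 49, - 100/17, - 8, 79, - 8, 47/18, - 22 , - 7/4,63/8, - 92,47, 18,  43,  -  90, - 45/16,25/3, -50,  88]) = [ - 92, - 90, - 50, - 49, - 22, - 8, - 8, - 100/17, - 45/16, - 7/4,47/18,63/8,25/3,18,43,47,58,79, 88] 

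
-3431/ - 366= 9  +  137/366 = 9.37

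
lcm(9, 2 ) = 18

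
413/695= 413/695 = 0.59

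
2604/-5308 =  - 1+676/1327 = - 0.49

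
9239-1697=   7542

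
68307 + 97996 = 166303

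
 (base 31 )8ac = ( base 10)8010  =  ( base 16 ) 1F4A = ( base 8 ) 17512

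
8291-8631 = - 340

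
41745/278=150 + 45/278 = 150.16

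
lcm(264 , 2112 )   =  2112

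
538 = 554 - 16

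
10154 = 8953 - -1201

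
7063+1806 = 8869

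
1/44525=1/44525 = 0.00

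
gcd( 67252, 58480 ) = 2924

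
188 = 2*94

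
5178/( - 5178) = - 1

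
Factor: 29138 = 2^1*17^1* 857^1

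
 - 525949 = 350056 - 876005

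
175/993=175/993 = 0.18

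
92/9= 10 + 2/9 = 10.22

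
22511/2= 22511/2 = 11255.50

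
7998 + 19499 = 27497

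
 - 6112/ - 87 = 70 + 22/87  =  70.25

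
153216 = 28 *5472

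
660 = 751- 91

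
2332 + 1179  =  3511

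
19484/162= 9742/81 = 120.27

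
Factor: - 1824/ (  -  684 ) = 8/3 = 2^3*3^( - 1 ) 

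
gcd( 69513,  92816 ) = 1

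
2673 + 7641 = 10314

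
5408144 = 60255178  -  54847034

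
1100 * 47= 51700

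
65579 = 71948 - 6369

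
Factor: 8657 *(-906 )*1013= - 7945204146=- 2^1*3^1* 11^1*151^1 *787^1*1013^1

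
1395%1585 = 1395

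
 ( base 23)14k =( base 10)641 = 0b1010000001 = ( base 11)533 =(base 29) m3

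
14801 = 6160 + 8641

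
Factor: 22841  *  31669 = 7^1*11^1*13^1 * 251^1 * 2879^1= 723351629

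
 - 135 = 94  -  229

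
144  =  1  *144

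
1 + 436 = 437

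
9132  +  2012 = 11144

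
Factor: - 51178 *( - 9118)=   466641004 = 2^2*47^1* 97^1*25589^1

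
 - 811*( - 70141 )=56884351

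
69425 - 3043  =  66382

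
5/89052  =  5/89052=0.00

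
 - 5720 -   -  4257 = -1463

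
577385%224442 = 128501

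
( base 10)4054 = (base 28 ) 54m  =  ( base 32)3UM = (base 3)12120011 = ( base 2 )111111010110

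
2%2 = 0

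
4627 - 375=4252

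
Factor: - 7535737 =-11^1 * 29^1*23623^1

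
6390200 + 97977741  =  104367941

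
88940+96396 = 185336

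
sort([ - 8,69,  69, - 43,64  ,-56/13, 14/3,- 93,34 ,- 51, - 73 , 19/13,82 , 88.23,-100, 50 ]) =[-100, - 93,  -  73, - 51, - 43, - 8,  -  56/13, 19/13, 14/3,  34,  50, 64,69, 69,82,  88.23 ]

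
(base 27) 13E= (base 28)11c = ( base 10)824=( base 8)1470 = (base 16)338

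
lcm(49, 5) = 245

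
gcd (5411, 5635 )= 7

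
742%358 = 26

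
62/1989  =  62/1989  =  0.03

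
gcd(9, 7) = 1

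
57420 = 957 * 60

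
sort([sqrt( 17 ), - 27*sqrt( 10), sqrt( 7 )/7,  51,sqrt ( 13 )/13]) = [ - 27*sqrt(10 ),sqrt( 13 )/13 , sqrt( 7 )/7, sqrt( 17),51]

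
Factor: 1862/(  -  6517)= - 2^1*7^(-1 ) = - 2/7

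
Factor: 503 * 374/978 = 3^( - 1) * 11^1*17^1*163^( - 1)* 503^1=   94061/489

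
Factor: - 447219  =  -3^2*17^1*37^1 * 79^1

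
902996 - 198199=704797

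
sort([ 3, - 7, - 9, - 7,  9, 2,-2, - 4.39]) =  [ - 9,  -  7, - 7, - 4.39, - 2 , 2,3, 9] 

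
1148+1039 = 2187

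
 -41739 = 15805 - 57544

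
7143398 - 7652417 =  - 509019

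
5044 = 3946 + 1098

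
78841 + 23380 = 102221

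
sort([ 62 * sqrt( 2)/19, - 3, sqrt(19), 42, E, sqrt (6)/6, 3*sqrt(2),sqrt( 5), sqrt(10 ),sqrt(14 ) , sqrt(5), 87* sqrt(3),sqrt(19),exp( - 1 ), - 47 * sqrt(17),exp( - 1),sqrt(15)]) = [ - 47*sqrt(17), - 3,  exp(  -  1 ), exp( - 1 ),sqrt(6)/6, sqrt(5), sqrt( 5),E,sqrt(10) , sqrt( 14),  sqrt(15), 3*sqrt( 2),sqrt( 19),sqrt( 19),62*sqrt( 2) /19, 42, 87*sqrt(3)] 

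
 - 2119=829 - 2948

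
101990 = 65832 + 36158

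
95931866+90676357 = 186608223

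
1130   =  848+282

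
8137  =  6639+1498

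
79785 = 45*1773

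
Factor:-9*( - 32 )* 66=19008=2^6*3^3*11^1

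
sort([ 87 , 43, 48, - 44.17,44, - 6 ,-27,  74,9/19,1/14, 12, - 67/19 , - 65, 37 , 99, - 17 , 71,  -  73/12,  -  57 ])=[ - 65,-57, - 44.17, - 27, - 17, - 73/12, - 6 , - 67/19, 1/14, 9/19, 12,37, 43,44, 48,71, 74 , 87, 99 ] 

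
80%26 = 2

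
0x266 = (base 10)614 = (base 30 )ke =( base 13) 383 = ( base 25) oe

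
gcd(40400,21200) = 400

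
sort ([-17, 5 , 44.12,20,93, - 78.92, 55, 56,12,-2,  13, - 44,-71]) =[-78.92 ,-71,-44,  -  17, - 2,5, 12,13,20,  44.12,55,56,93] 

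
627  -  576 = 51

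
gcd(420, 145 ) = 5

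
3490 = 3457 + 33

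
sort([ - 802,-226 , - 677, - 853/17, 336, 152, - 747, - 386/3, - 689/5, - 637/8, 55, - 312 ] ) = [-802, - 747, - 677, - 312, - 226, - 689/5, - 386/3, - 637/8, - 853/17, 55, 152, 336 ]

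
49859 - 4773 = 45086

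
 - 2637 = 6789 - 9426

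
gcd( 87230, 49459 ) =1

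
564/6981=188/2327 = 0.08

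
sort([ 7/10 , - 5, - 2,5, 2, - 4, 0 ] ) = [ - 5,-4,  -  2,0, 7/10, 2,  5] 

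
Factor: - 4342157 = -17^1*163^1*1567^1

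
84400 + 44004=128404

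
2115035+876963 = 2991998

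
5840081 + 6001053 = 11841134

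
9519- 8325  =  1194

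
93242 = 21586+71656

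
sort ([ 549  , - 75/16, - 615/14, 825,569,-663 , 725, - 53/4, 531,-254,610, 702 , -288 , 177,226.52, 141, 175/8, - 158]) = [ -663,  -  288,-254, - 158, - 615/14, - 53/4, - 75/16,  175/8,141, 177,226.52 , 531 , 549, 569, 610,702,  725, 825 ]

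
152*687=104424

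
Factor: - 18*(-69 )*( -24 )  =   - 2^4 *3^4* 23^1 = -29808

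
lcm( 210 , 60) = 420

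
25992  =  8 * 3249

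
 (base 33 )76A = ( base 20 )jbb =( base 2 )1111010010111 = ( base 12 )4647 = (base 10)7831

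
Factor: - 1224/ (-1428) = 6/7 = 2^1*3^1 * 7^ ( - 1)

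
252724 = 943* 268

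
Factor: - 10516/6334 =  - 2^1*11^1 * 239^1 * 3167^(-1) = - 5258/3167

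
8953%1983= 1021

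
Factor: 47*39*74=135642 = 2^1*3^1*13^1*37^1*47^1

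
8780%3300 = 2180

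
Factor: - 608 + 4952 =4344=2^3*3^1*181^1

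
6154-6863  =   - 709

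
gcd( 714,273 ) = 21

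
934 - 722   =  212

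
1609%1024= 585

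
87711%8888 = 7719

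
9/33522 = 3/11174 =0.00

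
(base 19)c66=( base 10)4452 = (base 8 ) 10544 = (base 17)F6F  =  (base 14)18A0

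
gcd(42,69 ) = 3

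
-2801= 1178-3979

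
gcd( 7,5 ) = 1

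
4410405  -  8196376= - 3785971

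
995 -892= 103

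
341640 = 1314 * 260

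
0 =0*2931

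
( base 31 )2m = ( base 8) 124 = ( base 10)84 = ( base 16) 54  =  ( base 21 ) 40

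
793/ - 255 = -793/255 = - 3.11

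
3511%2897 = 614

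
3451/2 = 1725 + 1/2=1725.50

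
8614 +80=8694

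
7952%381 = 332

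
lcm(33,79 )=2607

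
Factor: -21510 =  - 2^1*3^2*5^1*239^1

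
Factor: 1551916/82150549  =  2^2*13^( - 1)*23^( - 1 )*383^1*1013^1*274751^ ( - 1) 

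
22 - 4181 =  - 4159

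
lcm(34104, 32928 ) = 954912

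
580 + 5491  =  6071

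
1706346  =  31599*54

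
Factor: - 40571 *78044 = - 2^2*29^1 * 109^1*179^1*1399^1 = - 3166323124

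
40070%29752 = 10318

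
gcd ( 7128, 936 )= 72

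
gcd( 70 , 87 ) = 1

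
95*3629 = 344755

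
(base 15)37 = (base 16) 34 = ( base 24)24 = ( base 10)52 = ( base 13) 40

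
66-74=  - 8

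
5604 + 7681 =13285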